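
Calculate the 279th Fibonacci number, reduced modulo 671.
210

Matrix identity: Q^n = [[F_(n+1), F_n], [F_n, F_(n-1)]] with Q = [[1,1],[1,0]].
n = 279 = 100010111₂. Square-and-multiply, entries mod 671:
Q^1 = [[1,1],[1,0]]
Q^2 = (Q^1)² = [[2,1],[1,1]]
Q^4 = (Q^2)² = [[5,3],[3,2]]
Q^8 = (Q^4)² = [[34,21],[21,13]]
Q^17 = (Q^8)²·Q = [[571,255],[255,316]]
Q^34 = (Q^17)² = [[544,58],[58,486]]
Q^69 = (Q^34)²·Q = [[55,34],[34,21]]
Q^139 = (Q^69)²·Q = [[55,155],[155,571]]
Q^279 = (Q^139)²·Q = [[616,210],[210,406]]
F_279 mod 671 = Q^279[0][1] = 210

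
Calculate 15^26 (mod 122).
73

Repeated squaring. Binary of 26 = 11010.
15^1 ≡ 15 (mod 122); 15^2 ≡ 103 (mod 122); 15^4 ≡ 117 (mod 122); 15^8 ≡ 25 (mod 122); 15^16 ≡ 15 (mod 122)
15^26 = 15^2 × 15^8 × 15^16 ≡ 73 (mod 122)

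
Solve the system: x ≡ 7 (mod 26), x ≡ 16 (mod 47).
345

Using Chinese Remainder Theorem:
M = 26 × 47 = 1222
M1 = 47, M2 = 26
y1 = 47^(-1) mod 26 = 5
y2 = 26^(-1) mod 47 = 38
x = (7×47×5 + 16×26×38) mod 1222 = 345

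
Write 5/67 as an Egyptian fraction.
1/14 + 1/313 + 1/293594

Greedy algorithm:
5/67: ceiling(67/5) = 14, use 1/14
3/938: ceiling(938/3) = 313, use 1/313
1/293594: ceiling(293594/1) = 293594, use 1/293594
Result: 5/67 = 1/14 + 1/313 + 1/293594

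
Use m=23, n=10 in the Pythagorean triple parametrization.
(429, 460, 629)

Euclid's formula: a = m² - n², b = 2mn, c = m² + n²
m = 23, n = 10
a = 23² - 10² = 529 - 100 = 429
b = 2 × 23 × 10 = 460
c = 23² + 10² = 529 + 100 = 629
Verification: 429² + 460² = 184041 + 211600 = 395641 = 629² ✓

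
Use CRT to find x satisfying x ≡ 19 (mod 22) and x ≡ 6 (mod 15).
261

Using Chinese Remainder Theorem:
M = 22 × 15 = 330
M1 = 15, M2 = 22
y1 = 15^(-1) mod 22 = 3
y2 = 22^(-1) mod 15 = 13
x = (19×15×3 + 6×22×13) mod 330 = 261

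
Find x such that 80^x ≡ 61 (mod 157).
25

Baby-step giant-step with step n = ⌈√157⌉ = 13.
Baby steps 80^j mod 157 (j:value) for j=0..12: 0:1, 1:80, 2:120, 3:23, 4:113, 5:91, 6:58, 7:87, 8:52, 9:78, 10:117, 11:97, 12:67.
Giant-step multiplier: 80^(-13) ≡ 80^(156-13) = 80^143 ≡ 50 (mod 157).
Giant steps γ_i = 61·50^i mod 157: γ_0=61, γ_1=67 (in table at j=12).
x = i·n + j = 1·13 + 12 = 25.
Check: 80^25 ≡ 61 (mod 157).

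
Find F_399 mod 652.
298

Matrix identity: Q^n = [[F_(n+1), F_n], [F_n, F_(n-1)]] with Q = [[1,1],[1,0]].
n = 399 = 110001111₂. Square-and-multiply, entries mod 652:
Q^1 = [[1,1],[1,0]]
Q^3 = (Q^1)²·Q = [[3,2],[2,1]]
Q^6 = (Q^3)² = [[13,8],[8,5]]
Q^12 = (Q^6)² = [[233,144],[144,89]]
Q^24 = (Q^12)² = [[45,76],[76,621]]
Q^49 = (Q^24)²·Q = [[389,629],[629,412]]
Q^99 = (Q^49)²·Q = [[419,586],[586,485]]
Q^199 = (Q^99)²·Q = [[285,617],[617,320]]
Q^399 = (Q^199)²·Q = [[639,298],[298,341]]
F_399 mod 652 = Q^399[0][1] = 298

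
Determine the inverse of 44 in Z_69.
11

gcd(44, 69) = 1, so the inverse exists.
Extended Euclidean algorithm on (69, 44):
69 = 1 × 44 + 25  ⟹  25 = (1)·69 + (-1)·44
44 = 1 × 25 + 19  ⟹  19 = (-1)·69 + (2)·44
25 = 1 × 19 + 6  ⟹  6 = (2)·69 + (-3)·44
19 = 3 × 6 + 1  ⟹  1 = (-7)·69 + (11)·44
So (11)·44 ≡ 1 (mod 69), i.e. 44^(-1) ≡ 11 (mod 69).
Check: 44 × 11 = 484 ≡ 1 (mod 69)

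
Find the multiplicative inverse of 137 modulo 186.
167

gcd(137, 186) = 1, so the inverse exists.
Extended Euclidean algorithm on (186, 137):
186 = 1 × 137 + 49  ⟹  49 = (1)·186 + (-1)·137
137 = 2 × 49 + 39  ⟹  39 = (-2)·186 + (3)·137
49 = 1 × 39 + 10  ⟹  10 = (3)·186 + (-4)·137
39 = 3 × 10 + 9  ⟹  9 = (-11)·186 + (15)·137
10 = 1 × 9 + 1  ⟹  1 = (14)·186 + (-19)·137
So (-19)·137 ≡ 1 (mod 186), i.e. 137^(-1) ≡ -19 ≡ 167 (mod 186).
Check: 137 × 167 = 22879 ≡ 1 (mod 186)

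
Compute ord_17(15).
8

17 is prime, so ord(15) divides φ(17) = 16.
Divisors of 16: 1, 2, 4, 8, 16.
Repeated squaring: 15^1 ≡ 15, 15^2 ≡ 4, 15^4 ≡ 16, 15^8 ≡ 1, 15^16 ≡ 1 (mod 17).
Test 15^d mod 17 for each divisor d in increasing order:
15^1 ≡ 15
15^2 ≡ 4
15^4 ≡ 16
15^8 ≡ 1  ← first divisor giving 1
The order is 8.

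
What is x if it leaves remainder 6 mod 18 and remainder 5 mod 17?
294

Using Chinese Remainder Theorem:
M = 18 × 17 = 306
M1 = 17, M2 = 18
y1 = 17^(-1) mod 18 = 17
y2 = 18^(-1) mod 17 = 1
x = (6×17×17 + 5×18×1) mod 306 = 294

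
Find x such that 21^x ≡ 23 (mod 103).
48

Baby-step giant-step with step n = ⌈√103⌉ = 11.
Baby steps 21^j mod 103 (j:value) for j=0..10: 0:1, 1:21, 2:29, 3:94, 4:17, 5:48, 6:81, 7:53, 8:83, 9:95, 10:38.
Giant-step multiplier: 21^(-11) ≡ 21^(102-11) = 21^91 ≡ 99 (mod 103).
Giant steps γ_i = 23·99^i mod 103: γ_0=23, γ_1=11, γ_2=59, γ_3=73, γ_4=17 (in table at j=4).
x = i·n + j = 4·11 + 4 = 48.
Check: 21^48 ≡ 23 (mod 103).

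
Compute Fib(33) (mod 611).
330

Matrix identity: Q^n = [[F_(n+1), F_n], [F_n, F_(n-1)]] with Q = [[1,1],[1,0]].
n = 33 = 100001₂. Square-and-multiply, entries mod 611:
Q^1 = [[1,1],[1,0]]
Q^2 = (Q^1)² = [[2,1],[1,1]]
Q^4 = (Q^2)² = [[5,3],[3,2]]
Q^8 = (Q^4)² = [[34,21],[21,13]]
Q^16 = (Q^8)² = [[375,376],[376,610]]
Q^33 = (Q^16)²·Q = [[424,330],[330,94]]
F_33 mod 611 = Q^33[0][1] = 330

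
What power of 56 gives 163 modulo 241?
209

Baby-step giant-step with step n = ⌈√241⌉ = 16.
Baby steps 56^j mod 241 (j:value) for j=0..15: 0:1, 1:56, 2:3, 3:168, 4:9, 5:22, 6:27, 7:66, 8:81, 9:198, 10:2, 11:112, 12:6, 13:95, 14:18, 15:44.
Giant-step multiplier: 56^(-16) ≡ 56^(240-16) = 56^224 ≡ 183 (mod 241).
Giant steps γ_i = 163·183^i mod 241: γ_0=163, γ_1=186, γ_2=57, γ_3=68, γ_4=153, γ_5=43, γ_6=157, γ_7=52, γ_8=117, γ_9=203, γ_10=35, γ_11=139, γ_12=132, γ_13=56 (in table at j=1).
x = i·n + j = 13·16 + 1 = 209.
Check: 56^209 ≡ 163 (mod 241).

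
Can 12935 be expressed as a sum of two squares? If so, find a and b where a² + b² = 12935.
Not possible

Factorization: 12935 = 5 × 13 × 199
By Fermat: n is sum of two squares iff every prime p ≡ 3 (mod 4) appears to even power.
Prime(s) ≡ 3 (mod 4) with odd exponent: [(199, 1)]
Therefore 12935 cannot be expressed as a² + b².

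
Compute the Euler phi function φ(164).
80

164 = 2^2 × 41
φ(n) = n × ∏(1 - 1/p) for each prime p dividing n
φ(164) = 164 × (1 - 1/2) × (1 - 1/41) = 80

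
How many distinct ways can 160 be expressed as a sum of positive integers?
107438159466

p(n) counts ways to write n as a sum of positive integers (order ignored).
Euler's pentagonal recurrence: p(k) = p(k-1) + p(k-2) - p(k-5) - p(k-7) + p(k-12) + p(k-15) - ... (offsets j(3j∓1)/2, signs ++--, p(0)=1, p(<0)=0).
DP table for k = 0..159: p(0)=1, p(1)=1, p(2)=2, p(3)=3, p(4)=5, p(5)=7, p(6)=11, p(7)=15, p(8)=22, p(9)=30, p(10)=42, p(11)=56, p(12)=77, p(13)=101, p(14)=135, p(15)=176, p(16)=231, p(17)=297, p(18)=385, p(19)=490, p(20)=627, p(21)=792, p(22)=1002, p(23)=1255, p(24)=1575, p(25)=1958, p(26)=2436, p(27)=3010, p(28)=3718, p(29)=4565, p(30)=5604, p(31)=6842, p(32)=8349, p(33)=10143, p(34)=12310, p(35)=14883, p(36)=17977, p(37)=21637, p(38)=26015, p(39)=31185, p(40)=37338, p(41)=44583, p(42)=53174, p(43)=63261, p(44)=75175, p(45)=89134, p(46)=105558, p(47)=124754, p(48)=147273, p(49)=173525, p(50)=204226, p(51)=239943, p(52)=281589, p(53)=329931, p(54)=386155, p(55)=451276, p(56)=526823, p(57)=614154, p(58)=715220, p(59)=831820, p(60)=966467, p(61)=1121505, p(62)=1300156, p(63)=1505499, p(64)=1741630, p(65)=2012558, p(66)=2323520, p(67)=2679689, p(68)=3087735, p(69)=3554345, p(70)=4087968, p(71)=4697205, p(72)=5392783, p(73)=6185689, p(74)=7089500, p(75)=8118264, p(76)=9289091, p(77)=10619863, p(78)=12132164, p(79)=13848650, p(80)=15796476, p(81)=18004327, p(82)=20506255, p(83)=23338469, p(84)=26543660, p(85)=30167357, p(86)=34262962, p(87)=38887673, p(88)=44108109, p(89)=49995925, p(90)=56634173, p(91)=64112359, p(92)=72533807, p(93)=82010177, p(94)=92669720, p(95)=104651419, p(96)=118114304, p(97)=133230930, p(98)=150198136, p(99)=169229875, p(100)=190569292, p(101)=214481126, p(102)=241265379, p(103)=271248950, p(104)=304801365, p(105)=342325709, p(106)=384276336, p(107)=431149389, p(108)=483502844, p(109)=541946240, p(110)=607163746, p(111)=679903203, p(112)=761002156, p(113)=851376628, p(114)=952050665, p(115)=1064144451, p(116)=1188908248, p(117)=1327710076, p(118)=1482074143, p(119)=1653668665, p(120)=1844349560, p(121)=2056148051, p(122)=2291320912, p(123)=2552338241, p(124)=2841940500, p(125)=3163127352, p(126)=3519222692, p(127)=3913864295, p(128)=4351078600, p(129)=4835271870, p(130)=5371315400, p(131)=5964539504, p(132)=6620830889, p(133)=7346629512, p(134)=8149040695, p(135)=9035836076, p(136)=10015581680, p(137)=11097645016, p(138)=12292341831, p(139)=13610949895, p(140)=15065878135, p(141)=16670689208, p(142)=18440293320, p(143)=20390982757, p(144)=22540654445, p(145)=24908858009, p(146)=27517052599, p(147)=30388671978, p(148)=33549419497, p(149)=37027355200, p(150)=40853235313, p(151)=45060624582, p(152)=49686288421, p(153)=54770336324, p(154)=60356673280, p(155)=66493182097, p(156)=73232243759, p(157)=80630964769, p(158)=88751778802, p(159)=97662728555.
Final step: p(160) = p(159) + p(158) - p(155) - p(153) + p(148) + p(145) - p(138) - p(134) + p(125) + p(120) - p(109) - p(103) + p(90) + p(83) - p(68) - p(60) + p(43) + p(34) - p(15) - p(5)
= 97662728555 + 88751778802 - 66493182097 - 54770336324 + 33549419497 + 24908858009 - 12292341831 - 8149040695 + 3163127352 + 1844349560 - 541946240 - 271248950 + 56634173 + 23338469 - 3087735 - 966467 + 63261 + 12310 - 176 - 7
= 107438159466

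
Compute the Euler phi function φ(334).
166

334 = 2 × 167
φ(n) = n × ∏(1 - 1/p) for each prime p dividing n
φ(334) = 334 × (1 - 1/2) × (1 - 1/167) = 166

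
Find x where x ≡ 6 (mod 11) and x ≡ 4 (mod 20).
204

Using Chinese Remainder Theorem:
M = 11 × 20 = 220
M1 = 20, M2 = 11
y1 = 20^(-1) mod 11 = 5
y2 = 11^(-1) mod 20 = 11
x = (6×20×5 + 4×11×11) mod 220 = 204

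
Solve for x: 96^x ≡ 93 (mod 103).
24

Baby-step giant-step with step n = ⌈√103⌉ = 11.
Baby steps 96^j mod 103 (j:value) for j=0..10: 0:1, 1:96, 2:49, 3:69, 4:32, 5:85, 6:23, 7:45, 8:97, 9:42, 10:15.
Giant-step multiplier: 96^(-11) ≡ 96^(102-11) = 96^91 ≡ 51 (mod 103).
Giant steps γ_i = 93·51^i mod 103: γ_0=93, γ_1=5, γ_2=49 (in table at j=2).
x = i·n + j = 2·11 + 2 = 24.
Check: 96^24 ≡ 93 (mod 103).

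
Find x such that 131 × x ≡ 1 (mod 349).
8

gcd(131, 349) = 1, so the inverse exists.
Extended Euclidean algorithm on (349, 131):
349 = 2 × 131 + 87  ⟹  87 = (1)·349 + (-2)·131
131 = 1 × 87 + 44  ⟹  44 = (-1)·349 + (3)·131
87 = 1 × 44 + 43  ⟹  43 = (2)·349 + (-5)·131
44 = 1 × 43 + 1  ⟹  1 = (-3)·349 + (8)·131
So (8)·131 ≡ 1 (mod 349), i.e. 131^(-1) ≡ 8 (mod 349).
Check: 131 × 8 = 1048 ≡ 1 (mod 349)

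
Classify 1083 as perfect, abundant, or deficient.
deficient

Proper divisors of 1083: sum = 1 + 3 + 19 + 57 + 361 = 441
Since 441 < 1083, 1083 is deficient.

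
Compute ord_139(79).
23

139 is prime, so ord(79) divides φ(139) = 138.
Divisors of 138: 1, 2, 3, 6, 23, 46, 69, 138.
Repeated squaring: 79^1 ≡ 79, 79^2 ≡ 125, 79^4 ≡ 57, 79^8 ≡ 52, 79^16 ≡ 63, 79^32 ≡ 77, 79^64 ≡ 91, 79^128 ≡ 80 (mod 139).
Test 79^d mod 139 for each divisor d in increasing order:
79^1 ≡ 79
79^2 ≡ 125
79^3 = 79^2·79^1 ≡ 6
79^6 = 79^4·79^2 ≡ 36
79^23 = 79^16·79^4·79^2·79^1 ≡ 1  ← first divisor giving 1
The order is 23.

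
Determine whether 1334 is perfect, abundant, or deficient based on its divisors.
deficient

Proper divisors of 1334: sum = 1 + 2 + 23 + 29 + 46 + 58 + 667 = 826
Since 826 < 1334, 1334 is deficient.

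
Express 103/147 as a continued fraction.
[0; 1, 2, 2, 1, 14]

Euclidean algorithm steps:
103 = 0 × 147 + 103
147 = 1 × 103 + 44
103 = 2 × 44 + 15
44 = 2 × 15 + 14
15 = 1 × 14 + 1
14 = 14 × 1 + 0
Continued fraction: [0; 1, 2, 2, 1, 14]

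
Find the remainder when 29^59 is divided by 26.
9

Repeated squaring. Binary of 59 = 111011.
29^1 ≡ 3 (mod 26); 29^2 ≡ 9 (mod 26); 29^4 ≡ 3 (mod 26); 29^8 ≡ 9 (mod 26); 29^16 ≡ 3 (mod 26); 29^32 ≡ 9 (mod 26)
29^59 = 29^1 × 29^2 × 29^8 × 29^16 × 29^32 ≡ 9 (mod 26)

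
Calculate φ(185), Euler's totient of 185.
144

185 = 5 × 37
φ(n) = n × ∏(1 - 1/p) for each prime p dividing n
φ(185) = 185 × (1 - 1/5) × (1 - 1/37) = 144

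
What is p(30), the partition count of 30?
5604

p(n) counts ways to write n as a sum of positive integers (order ignored).
Euler's pentagonal recurrence: p(k) = p(k-1) + p(k-2) - p(k-5) - p(k-7) + p(k-12) + p(k-15) - ... (offsets j(3j∓1)/2, signs ++--, p(0)=1, p(<0)=0).
DP table for k = 0..29: p(0)=1, p(1)=1, p(2)=2, p(3)=3, p(4)=5, p(5)=7, p(6)=11, p(7)=15, p(8)=22, p(9)=30, p(10)=42, p(11)=56, p(12)=77, p(13)=101, p(14)=135, p(15)=176, p(16)=231, p(17)=297, p(18)=385, p(19)=490, p(20)=627, p(21)=792, p(22)=1002, p(23)=1255, p(24)=1575, p(25)=1958, p(26)=2436, p(27)=3010, p(28)=3718, p(29)=4565.
Final step: p(30) = p(29) + p(28) - p(25) - p(23) + p(18) + p(15) - p(8) - p(4)
= 4565 + 3718 - 1958 - 1255 + 385 + 176 - 22 - 5
= 5604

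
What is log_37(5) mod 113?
33

Baby-step giant-step with step n = ⌈√113⌉ = 11.
Baby steps 37^j mod 113 (j:value) for j=0..10: 0:1, 1:37, 2:13, 3:29, 4:56, 5:38, 6:50, 7:42, 8:85, 9:94, 10:88.
Giant-step multiplier: 37^(-11) ≡ 37^(112-11) = 37^101 ≡ 43 (mod 113).
Giant steps γ_i = 5·43^i mod 113: γ_0=5, γ_1=102, γ_2=92, γ_3=1 (in table at j=0).
x = i·n + j = 3·11 + 0 = 33.
Check: 37^33 ≡ 5 (mod 113).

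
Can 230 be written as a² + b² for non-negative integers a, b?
Not possible

Factorization: 230 = 2 × 5 × 23
By Fermat: n is sum of two squares iff every prime p ≡ 3 (mod 4) appears to even power.
Prime(s) ≡ 3 (mod 4) with odd exponent: [(23, 1)]
Therefore 230 cannot be expressed as a² + b².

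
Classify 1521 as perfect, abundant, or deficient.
deficient

Proper divisors of 1521: sum = 1 + 3 + 9 + 13 + 39 + 117 + 169 + 507 = 858
Since 858 < 1521, 1521 is deficient.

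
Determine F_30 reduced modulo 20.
0

Matrix identity: Q^n = [[F_(n+1), F_n], [F_n, F_(n-1)]] with Q = [[1,1],[1,0]].
n = 30 = 11110₂. Square-and-multiply, entries mod 20:
Q^1 = [[1,1],[1,0]]
Q^3 = (Q^1)²·Q = [[3,2],[2,1]]
Q^7 = (Q^3)²·Q = [[1,13],[13,8]]
Q^15 = (Q^7)²·Q = [[7,10],[10,17]]
Q^30 = (Q^15)² = [[9,0],[0,9]]
F_30 mod 20 = Q^30[0][1] = 0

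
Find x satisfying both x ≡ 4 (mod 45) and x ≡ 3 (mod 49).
1669

Using Chinese Remainder Theorem:
M = 45 × 49 = 2205
M1 = 49, M2 = 45
y1 = 49^(-1) mod 45 = 34
y2 = 45^(-1) mod 49 = 12
x = (4×49×34 + 3×45×12) mod 2205 = 1669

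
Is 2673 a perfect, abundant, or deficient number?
deficient

Proper divisors of 2673: sum = 1 + 3 + 9 + 11 + 27 + 33 + 81 + 99 + 243 + 297 + 891 = 1695
Since 1695 < 2673, 2673 is deficient.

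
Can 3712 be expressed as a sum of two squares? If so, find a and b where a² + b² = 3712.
24² + 56² (a=24, b=56)

Factorization: 3712 = 2^7 × 29
By Fermat: n is sum of two squares iff every prime p ≡ 3 (mod 4) appears to even power.
All primes ≡ 3 (mod 4) appear to even power.
Search a = 0, 1, 2, … for 3712 - a² a perfect square: first hit at a = 24: 3712 - 576 = 3136 = 56².
3712 = 24² + 56² = 576 + 3136 ✓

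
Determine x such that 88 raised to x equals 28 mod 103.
38

Baby-step giant-step with step n = ⌈√103⌉ = 11.
Baby steps 88^j mod 103 (j:value) for j=0..10: 0:1, 1:88, 2:19, 3:24, 4:52, 5:44, 6:61, 7:12, 8:26, 9:22, 10:82.
Giant-step multiplier: 88^(-11) ≡ 88^(102-11) = 88^91 ≡ 86 (mod 103).
Giant steps γ_i = 28·86^i mod 103: γ_0=28, γ_1=39, γ_2=58, γ_3=44 (in table at j=5).
x = i·n + j = 3·11 + 5 = 38.
Check: 88^38 ≡ 28 (mod 103).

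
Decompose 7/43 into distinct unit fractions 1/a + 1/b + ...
1/7 + 1/51 + 1/3071 + 1/11785731 + 1/185204595153417

Greedy algorithm:
7/43: ceiling(43/7) = 7, use 1/7
6/301: ceiling(301/6) = 51, use 1/51
5/15351: ceiling(15351/5) = 3071, use 1/3071
4/47142921: ceiling(47142921/4) = 11785731, use 1/11785731
1/185204595153417: ceiling(185204595153417/1) = 185204595153417, use 1/185204595153417
Result: 7/43 = 1/7 + 1/51 + 1/3071 + 1/11785731 + 1/185204595153417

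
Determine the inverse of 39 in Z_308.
79

gcd(39, 308) = 1, so the inverse exists.
Extended Euclidean algorithm on (308, 39):
308 = 7 × 39 + 35  ⟹  35 = (1)·308 + (-7)·39
39 = 1 × 35 + 4  ⟹  4 = (-1)·308 + (8)·39
35 = 8 × 4 + 3  ⟹  3 = (9)·308 + (-71)·39
4 = 1 × 3 + 1  ⟹  1 = (-10)·308 + (79)·39
So (79)·39 ≡ 1 (mod 308), i.e. 39^(-1) ≡ 79 (mod 308).
Check: 39 × 79 = 3081 ≡ 1 (mod 308)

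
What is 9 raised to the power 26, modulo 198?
9

Repeated squaring. Binary of 26 = 11010.
9^1 ≡ 9 (mod 198); 9^2 ≡ 81 (mod 198); 9^4 ≡ 27 (mod 198); 9^8 ≡ 135 (mod 198); 9^16 ≡ 9 (mod 198)
9^26 = 9^2 × 9^8 × 9^16 ≡ 9 (mod 198)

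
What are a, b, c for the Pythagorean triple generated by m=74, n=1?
(5475, 148, 5477)

Euclid's formula: a = m² - n², b = 2mn, c = m² + n²
m = 74, n = 1
a = 74² - 1² = 5476 - 1 = 5475
b = 2 × 74 × 1 = 148
c = 74² + 1² = 5476 + 1 = 5477
Verification: 5475² + 148² = 29975625 + 21904 = 29997529 = 5477² ✓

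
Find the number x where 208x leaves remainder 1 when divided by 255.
217

gcd(208, 255) = 1, so the inverse exists.
Extended Euclidean algorithm on (255, 208):
255 = 1 × 208 + 47  ⟹  47 = (1)·255 + (-1)·208
208 = 4 × 47 + 20  ⟹  20 = (-4)·255 + (5)·208
47 = 2 × 20 + 7  ⟹  7 = (9)·255 + (-11)·208
20 = 2 × 7 + 6  ⟹  6 = (-22)·255 + (27)·208
7 = 1 × 6 + 1  ⟹  1 = (31)·255 + (-38)·208
So (-38)·208 ≡ 1 (mod 255), i.e. 208^(-1) ≡ -38 ≡ 217 (mod 255).
Check: 208 × 217 = 45136 ≡ 1 (mod 255)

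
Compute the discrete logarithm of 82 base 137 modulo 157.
102

Baby-step giant-step with step n = ⌈√157⌉ = 13.
Baby steps 137^j mod 157 (j:value) for j=0..12: 0:1, 1:137, 2:86, 3:7, 4:17, 5:131, 6:49, 7:119, 8:132, 9:29, 10:48, 11:139, 12:46.
Giant-step multiplier: 137^(-13) ≡ 137^(156-13) = 137^143 ≡ 50 (mod 157).
Giant steps γ_i = 82·50^i mod 157: γ_0=82, γ_1=18, γ_2=115, γ_3=98, γ_4=33, γ_5=80, γ_6=75, γ_7=139 (in table at j=11).
x = i·n + j = 7·13 + 11 = 102.
Check: 137^102 ≡ 82 (mod 157).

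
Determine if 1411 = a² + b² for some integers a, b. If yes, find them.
Not possible

Factorization: 1411 = 17 × 83
By Fermat: n is sum of two squares iff every prime p ≡ 3 (mod 4) appears to even power.
Prime(s) ≡ 3 (mod 4) with odd exponent: [(83, 1)]
Therefore 1411 cannot be expressed as a² + b².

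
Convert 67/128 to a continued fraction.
[0; 1, 1, 10, 6]

Euclidean algorithm steps:
67 = 0 × 128 + 67
128 = 1 × 67 + 61
67 = 1 × 61 + 6
61 = 10 × 6 + 1
6 = 6 × 1 + 0
Continued fraction: [0; 1, 1, 10, 6]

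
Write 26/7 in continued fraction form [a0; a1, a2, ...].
[3; 1, 2, 2]

Euclidean algorithm steps:
26 = 3 × 7 + 5
7 = 1 × 5 + 2
5 = 2 × 2 + 1
2 = 2 × 1 + 0
Continued fraction: [3; 1, 2, 2]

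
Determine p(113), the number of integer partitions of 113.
851376628

p(n) counts ways to write n as a sum of positive integers (order ignored).
Euler's pentagonal recurrence: p(k) = p(k-1) + p(k-2) - p(k-5) - p(k-7) + p(k-12) + p(k-15) - ... (offsets j(3j∓1)/2, signs ++--, p(0)=1, p(<0)=0).
DP table for k = 0..112: p(0)=1, p(1)=1, p(2)=2, p(3)=3, p(4)=5, p(5)=7, p(6)=11, p(7)=15, p(8)=22, p(9)=30, p(10)=42, p(11)=56, p(12)=77, p(13)=101, p(14)=135, p(15)=176, p(16)=231, p(17)=297, p(18)=385, p(19)=490, p(20)=627, p(21)=792, p(22)=1002, p(23)=1255, p(24)=1575, p(25)=1958, p(26)=2436, p(27)=3010, p(28)=3718, p(29)=4565, p(30)=5604, p(31)=6842, p(32)=8349, p(33)=10143, p(34)=12310, p(35)=14883, p(36)=17977, p(37)=21637, p(38)=26015, p(39)=31185, p(40)=37338, p(41)=44583, p(42)=53174, p(43)=63261, p(44)=75175, p(45)=89134, p(46)=105558, p(47)=124754, p(48)=147273, p(49)=173525, p(50)=204226, p(51)=239943, p(52)=281589, p(53)=329931, p(54)=386155, p(55)=451276, p(56)=526823, p(57)=614154, p(58)=715220, p(59)=831820, p(60)=966467, p(61)=1121505, p(62)=1300156, p(63)=1505499, p(64)=1741630, p(65)=2012558, p(66)=2323520, p(67)=2679689, p(68)=3087735, p(69)=3554345, p(70)=4087968, p(71)=4697205, p(72)=5392783, p(73)=6185689, p(74)=7089500, p(75)=8118264, p(76)=9289091, p(77)=10619863, p(78)=12132164, p(79)=13848650, p(80)=15796476, p(81)=18004327, p(82)=20506255, p(83)=23338469, p(84)=26543660, p(85)=30167357, p(86)=34262962, p(87)=38887673, p(88)=44108109, p(89)=49995925, p(90)=56634173, p(91)=64112359, p(92)=72533807, p(93)=82010177, p(94)=92669720, p(95)=104651419, p(96)=118114304, p(97)=133230930, p(98)=150198136, p(99)=169229875, p(100)=190569292, p(101)=214481126, p(102)=241265379, p(103)=271248950, p(104)=304801365, p(105)=342325709, p(106)=384276336, p(107)=431149389, p(108)=483502844, p(109)=541946240, p(110)=607163746, p(111)=679903203, p(112)=761002156.
Final step: p(113) = p(112) + p(111) - p(108) - p(106) + p(101) + p(98) - p(91) - p(87) + p(78) + p(73) - p(62) - p(56) + p(43) + p(36) - p(21) - p(13)
= 761002156 + 679903203 - 483502844 - 384276336 + 214481126 + 150198136 - 64112359 - 38887673 + 12132164 + 6185689 - 1300156 - 526823 + 63261 + 17977 - 792 - 101
= 851376628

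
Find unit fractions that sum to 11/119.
1/11 + 1/655 + 1/857395

Greedy algorithm:
11/119: ceiling(119/11) = 11, use 1/11
2/1309: ceiling(1309/2) = 655, use 1/655
1/857395: ceiling(857395/1) = 857395, use 1/857395
Result: 11/119 = 1/11 + 1/655 + 1/857395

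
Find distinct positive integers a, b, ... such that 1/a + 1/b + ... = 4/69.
1/18 + 1/414

Greedy algorithm:
4/69: ceiling(69/4) = 18, use 1/18
1/414: ceiling(414/1) = 414, use 1/414
Result: 4/69 = 1/18 + 1/414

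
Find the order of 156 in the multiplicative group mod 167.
166

167 is prime, so ord(156) divides φ(167) = 166.
Divisors of 166: 1, 2, 83, 166.
Repeated squaring: 156^1 ≡ 156, 156^2 ≡ 121, 156^4 ≡ 112, 156^8 ≡ 19, 156^16 ≡ 27, 156^32 ≡ 61, 156^64 ≡ 47, 156^128 ≡ 38 (mod 167).
Test 156^d mod 167 for each divisor d in increasing order:
156^1 ≡ 156
156^2 ≡ 121
156^83 = 156^64·156^16·156^2·156^1 ≡ 166
156^166 = 156^128·156^32·156^4·156^2 ≡ 1  ← first divisor giving 1
The order is 166.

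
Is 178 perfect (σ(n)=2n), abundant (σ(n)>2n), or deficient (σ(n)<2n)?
deficient

Proper divisors of 178: sum = 1 + 2 + 89 = 92
Since 92 < 178, 178 is deficient.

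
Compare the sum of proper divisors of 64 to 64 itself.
deficient

Proper divisors of 64: sum = 1 + 2 + 4 + 8 + 16 + 32 = 63
Since 63 < 64, 64 is deficient.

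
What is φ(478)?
238

478 = 2 × 239
φ(n) = n × ∏(1 - 1/p) for each prime p dividing n
φ(478) = 478 × (1 - 1/2) × (1 - 1/239) = 238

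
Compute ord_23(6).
11

23 is prime, so ord(6) divides φ(23) = 22.
Divisors of 22: 1, 2, 11, 22.
Repeated squaring: 6^1 ≡ 6, 6^2 ≡ 13, 6^4 ≡ 8, 6^8 ≡ 18, 6^16 ≡ 2 (mod 23).
Test 6^d mod 23 for each divisor d in increasing order:
6^1 ≡ 6
6^2 ≡ 13
6^11 = 6^8·6^2·6^1 ≡ 1  ← first divisor giving 1
The order is 11.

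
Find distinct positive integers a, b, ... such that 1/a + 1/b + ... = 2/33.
1/17 + 1/561

Greedy algorithm:
2/33: ceiling(33/2) = 17, use 1/17
1/561: ceiling(561/1) = 561, use 1/561
Result: 2/33 = 1/17 + 1/561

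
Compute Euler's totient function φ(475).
360

475 = 5^2 × 19
φ(n) = n × ∏(1 - 1/p) for each prime p dividing n
φ(475) = 475 × (1 - 1/5) × (1 - 1/19) = 360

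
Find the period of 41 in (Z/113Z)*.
56

113 is prime, so ord(41) divides φ(113) = 112.
Divisors of 112: 1, 2, 4, 7, 8, 14, 16, 28, 56, 112.
Repeated squaring: 41^1 ≡ 41, 41^2 ≡ 99, 41^4 ≡ 83, 41^8 ≡ 109, 41^16 ≡ 16, 41^32 ≡ 30, 41^64 ≡ 109 (mod 113).
Test 41^d mod 113 for each divisor d in increasing order:
41^1 ≡ 41
41^2 ≡ 99
41^4 ≡ 83
41^7 = 41^4·41^2·41^1 ≡ 44
41^8 ≡ 109
41^14 = 41^8·41^4·41^2 ≡ 15
41^16 ≡ 16
41^28 = 41^16·41^8·41^4 ≡ 112
41^56 = 41^32·41^16·41^8 ≡ 1  ← first divisor giving 1
The order is 56.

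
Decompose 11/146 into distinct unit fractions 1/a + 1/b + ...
1/14 + 1/256 + 1/130816

Greedy algorithm:
11/146: ceiling(146/11) = 14, use 1/14
2/511: ceiling(511/2) = 256, use 1/256
1/130816: ceiling(130816/1) = 130816, use 1/130816
Result: 11/146 = 1/14 + 1/256 + 1/130816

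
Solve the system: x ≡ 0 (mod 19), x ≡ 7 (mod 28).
399

Using Chinese Remainder Theorem:
M = 19 × 28 = 532
M1 = 28, M2 = 19
y1 = 28^(-1) mod 19 = 17
y2 = 19^(-1) mod 28 = 3
x = (0×28×17 + 7×19×3) mod 532 = 399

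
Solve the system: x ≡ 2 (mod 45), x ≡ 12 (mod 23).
587

Using Chinese Remainder Theorem:
M = 45 × 23 = 1035
M1 = 23, M2 = 45
y1 = 23^(-1) mod 45 = 2
y2 = 45^(-1) mod 23 = 22
x = (2×23×2 + 12×45×22) mod 1035 = 587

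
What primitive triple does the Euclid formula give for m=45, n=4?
(2009, 360, 2041)

Euclid's formula: a = m² - n², b = 2mn, c = m² + n²
m = 45, n = 4
a = 45² - 4² = 2025 - 16 = 2009
b = 2 × 45 × 4 = 360
c = 45² + 4² = 2025 + 16 = 2041
Verification: 2009² + 360² = 4036081 + 129600 = 4165681 = 2041² ✓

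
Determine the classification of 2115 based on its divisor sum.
deficient

Proper divisors of 2115: sum = 1 + 3 + 5 + 9 + 15 + 45 + 47 + 141 + 235 + 423 + 705 = 1629
Since 1629 < 2115, 2115 is deficient.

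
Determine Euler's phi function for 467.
466

467 = 467
φ(n) = n × ∏(1 - 1/p) for each prime p dividing n
φ(467) = 467 × (1 - 1/467) = 466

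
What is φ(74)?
36

74 = 2 × 37
φ(n) = n × ∏(1 - 1/p) for each prime p dividing n
φ(74) = 74 × (1 - 1/2) × (1 - 1/37) = 36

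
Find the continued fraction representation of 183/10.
[18; 3, 3]

Euclidean algorithm steps:
183 = 18 × 10 + 3
10 = 3 × 3 + 1
3 = 3 × 1 + 0
Continued fraction: [18; 3, 3]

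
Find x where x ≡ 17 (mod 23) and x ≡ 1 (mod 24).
385

Using Chinese Remainder Theorem:
M = 23 × 24 = 552
M1 = 24, M2 = 23
y1 = 24^(-1) mod 23 = 1
y2 = 23^(-1) mod 24 = 23
x = (17×24×1 + 1×23×23) mod 552 = 385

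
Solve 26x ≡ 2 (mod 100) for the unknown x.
x ≡ 27 (mod 50)

gcd(26, 100) = 2, which divides 2, so solutions exist.
Divide through by 2: 13x ≡ 1 (mod 50).
Find 13^(-1) mod 50 by the extended Euclidean algorithm:
50 = 3 × 13 + 11  ⟹  11 = (1)·50 + (-3)·13
13 = 1 × 11 + 2  ⟹  2 = (-1)·50 + (4)·13
11 = 5 × 2 + 1  ⟹  1 = (6)·50 + (-23)·13
So (-23)·13 ≡ 1 (mod 50), i.e. 13^(-1) ≡ -23 ≡ 27 (mod 50).
x ≡ 27 × 1 = 27 ≡ 27 (mod 50).
Check: 26 × 27 = 702 ≡ 2 (mod 100).
x ≡ 27 (mod 50), giving 2 solutions mod 100.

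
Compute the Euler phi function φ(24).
8

24 = 2^3 × 3
φ(n) = n × ∏(1 - 1/p) for each prime p dividing n
φ(24) = 24 × (1 - 1/2) × (1 - 1/3) = 8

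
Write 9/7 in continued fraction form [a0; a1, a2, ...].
[1; 3, 2]

Euclidean algorithm steps:
9 = 1 × 7 + 2
7 = 3 × 2 + 1
2 = 2 × 1 + 0
Continued fraction: [1; 3, 2]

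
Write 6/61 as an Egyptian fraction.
1/11 + 1/135 + 1/22647 + 1/683826165

Greedy algorithm:
6/61: ceiling(61/6) = 11, use 1/11
5/671: ceiling(671/5) = 135, use 1/135
4/90585: ceiling(90585/4) = 22647, use 1/22647
1/683826165: ceiling(683826165/1) = 683826165, use 1/683826165
Result: 6/61 = 1/11 + 1/135 + 1/22647 + 1/683826165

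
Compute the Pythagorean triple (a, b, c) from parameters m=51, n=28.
(1817, 2856, 3385)

Euclid's formula: a = m² - n², b = 2mn, c = m² + n²
m = 51, n = 28
a = 51² - 28² = 2601 - 784 = 1817
b = 2 × 51 × 28 = 2856
c = 51² + 28² = 2601 + 784 = 3385
Verification: 1817² + 2856² = 3301489 + 8156736 = 11458225 = 3385² ✓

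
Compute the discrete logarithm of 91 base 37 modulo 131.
44

Baby-step giant-step with step n = ⌈√131⌉ = 12.
Baby steps 37^j mod 131 (j:value) for j=0..11: 0:1, 1:37, 2:59, 3:87, 4:75, 5:24, 6:102, 7:106, 8:123, 9:97, 10:52, 11:90.
Giant-step multiplier: 37^(-12) ≡ 37^(130-12) = 37^118 ≡ 81 (mod 131).
Giant steps γ_i = 91·81^i mod 131: γ_0=91, γ_1=35, γ_2=84, γ_3=123 (in table at j=8).
x = i·n + j = 3·12 + 8 = 44.
Check: 37^44 ≡ 91 (mod 131).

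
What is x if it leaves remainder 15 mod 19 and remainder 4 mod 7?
53

Using Chinese Remainder Theorem:
M = 19 × 7 = 133
M1 = 7, M2 = 19
y1 = 7^(-1) mod 19 = 11
y2 = 19^(-1) mod 7 = 3
x = (15×7×11 + 4×19×3) mod 133 = 53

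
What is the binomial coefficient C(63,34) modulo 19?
0

Using Lucas' theorem:
Write n=63 and k=34 in base 19:
n in base 19: [3, 6]
k in base 19: [1, 15]
C(63,34) mod 19 = ∏ C(n_i, k_i) mod 19
Digit binomials (mod 19): C(3,1) = 3; C(6,15) = 0 (k_i > n_i)
Product: 3 × 0 = 0 ≡ 0 (mod 19)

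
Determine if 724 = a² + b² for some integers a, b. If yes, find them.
18² + 20² (a=18, b=20)

Factorization: 724 = 2^2 × 181
By Fermat: n is sum of two squares iff every prime p ≡ 3 (mod 4) appears to even power.
All primes ≡ 3 (mod 4) appear to even power.
Search a = 0, 1, 2, … for 724 - a² a perfect square: first hit at a = 18: 724 - 324 = 400 = 20².
724 = 18² + 20² = 324 + 400 ✓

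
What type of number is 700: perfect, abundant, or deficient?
abundant

Proper divisors of 700: sum = 1 + 2 + 4 + 5 + 7 + 10 + 14 + 20 + ... + 100 + 140 + 175 + 350 (17 divisors) = 1036
Since 1036 > 700, 700 is abundant.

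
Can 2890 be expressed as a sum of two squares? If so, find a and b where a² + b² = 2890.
9² + 53² (a=9, b=53)

Factorization: 2890 = 2 × 5 × 17^2
By Fermat: n is sum of two squares iff every prime p ≡ 3 (mod 4) appears to even power.
All primes ≡ 3 (mod 4) appear to even power.
Search a = 0, 1, 2, … for 2890 - a² a perfect square: first hit at a = 9: 2890 - 81 = 2809 = 53².
2890 = 9² + 53² = 81 + 2809 ✓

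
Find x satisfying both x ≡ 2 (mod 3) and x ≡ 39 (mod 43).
125

Using Chinese Remainder Theorem:
M = 3 × 43 = 129
M1 = 43, M2 = 3
y1 = 43^(-1) mod 3 = 1
y2 = 3^(-1) mod 43 = 29
x = (2×43×1 + 39×3×29) mod 129 = 125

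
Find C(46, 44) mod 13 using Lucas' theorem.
8

Using Lucas' theorem:
Write n=46 and k=44 in base 13:
n in base 13: [3, 7]
k in base 13: [3, 5]
C(46,44) mod 13 = ∏ C(n_i, k_i) mod 13
Digit binomials (mod 13): C(3,3) = 1; C(7,5) = 21 ≡ 8
Product: 1 × 8 = 8 ≡ 8 (mod 13)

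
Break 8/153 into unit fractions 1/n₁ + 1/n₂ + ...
1/20 + 1/438 + 1/223380

Greedy algorithm:
8/153: ceiling(153/8) = 20, use 1/20
7/3060: ceiling(3060/7) = 438, use 1/438
1/223380: ceiling(223380/1) = 223380, use 1/223380
Result: 8/153 = 1/20 + 1/438 + 1/223380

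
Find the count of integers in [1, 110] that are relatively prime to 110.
40

110 = 2 × 5 × 11
φ(n) = n × ∏(1 - 1/p) for each prime p dividing n
φ(110) = 110 × (1 - 1/2) × (1 - 1/5) × (1 - 1/11) = 40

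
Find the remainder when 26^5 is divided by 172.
132

Repeated squaring. Binary of 5 = 101.
26^1 ≡ 26 (mod 172); 26^2 ≡ 160 (mod 172); 26^4 ≡ 144 (mod 172)
26^5 = 26^1 × 26^4 ≡ 132 (mod 172)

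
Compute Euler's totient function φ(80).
32

80 = 2^4 × 5
φ(n) = n × ∏(1 - 1/p) for each prime p dividing n
φ(80) = 80 × (1 - 1/2) × (1 - 1/5) = 32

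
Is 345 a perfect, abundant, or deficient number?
deficient

Proper divisors of 345: sum = 1 + 3 + 5 + 15 + 23 + 69 + 115 = 231
Since 231 < 345, 345 is deficient.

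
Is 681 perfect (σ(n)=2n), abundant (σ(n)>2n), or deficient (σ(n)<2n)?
deficient

Proper divisors of 681: sum = 1 + 3 + 227 = 231
Since 231 < 681, 681 is deficient.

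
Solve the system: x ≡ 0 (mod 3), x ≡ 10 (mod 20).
30

Using Chinese Remainder Theorem:
M = 3 × 20 = 60
M1 = 20, M2 = 3
y1 = 20^(-1) mod 3 = 2
y2 = 3^(-1) mod 20 = 7
x = (0×20×2 + 10×3×7) mod 60 = 30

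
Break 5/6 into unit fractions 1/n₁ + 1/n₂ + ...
1/2 + 1/3

Greedy algorithm:
5/6: ceiling(6/5) = 2, use 1/2
1/3: ceiling(3/1) = 3, use 1/3
Result: 5/6 = 1/2 + 1/3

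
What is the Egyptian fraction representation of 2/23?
1/12 + 1/276

Greedy algorithm:
2/23: ceiling(23/2) = 12, use 1/12
1/276: ceiling(276/1) = 276, use 1/276
Result: 2/23 = 1/12 + 1/276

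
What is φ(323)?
288

323 = 17 × 19
φ(n) = n × ∏(1 - 1/p) for each prime p dividing n
φ(323) = 323 × (1 - 1/17) × (1 - 1/19) = 288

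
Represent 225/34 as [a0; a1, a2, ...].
[6; 1, 1, 1, 1, 1, 1, 2]

Euclidean algorithm steps:
225 = 6 × 34 + 21
34 = 1 × 21 + 13
21 = 1 × 13 + 8
13 = 1 × 8 + 5
8 = 1 × 5 + 3
5 = 1 × 3 + 2
3 = 1 × 2 + 1
2 = 2 × 1 + 0
Continued fraction: [6; 1, 1, 1, 1, 1, 1, 2]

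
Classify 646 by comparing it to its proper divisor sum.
deficient

Proper divisors of 646: sum = 1 + 2 + 17 + 19 + 34 + 38 + 323 = 434
Since 434 < 646, 646 is deficient.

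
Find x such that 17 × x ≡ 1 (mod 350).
103

gcd(17, 350) = 1, so the inverse exists.
Extended Euclidean algorithm on (350, 17):
350 = 20 × 17 + 10  ⟹  10 = (1)·350 + (-20)·17
17 = 1 × 10 + 7  ⟹  7 = (-1)·350 + (21)·17
10 = 1 × 7 + 3  ⟹  3 = (2)·350 + (-41)·17
7 = 2 × 3 + 1  ⟹  1 = (-5)·350 + (103)·17
So (103)·17 ≡ 1 (mod 350), i.e. 17^(-1) ≡ 103 (mod 350).
Check: 17 × 103 = 1751 ≡ 1 (mod 350)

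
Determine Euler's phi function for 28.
12

28 = 2^2 × 7
φ(n) = n × ∏(1 - 1/p) for each prime p dividing n
φ(28) = 28 × (1 - 1/2) × (1 - 1/7) = 12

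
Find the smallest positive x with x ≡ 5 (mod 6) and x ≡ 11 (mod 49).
11

Using Chinese Remainder Theorem:
M = 6 × 49 = 294
M1 = 49, M2 = 6
y1 = 49^(-1) mod 6 = 1
y2 = 6^(-1) mod 49 = 41
x = (5×49×1 + 11×6×41) mod 294 = 11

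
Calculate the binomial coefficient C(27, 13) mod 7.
3

Using Lucas' theorem:
Write n=27 and k=13 in base 7:
n in base 7: [3, 6]
k in base 7: [1, 6]
C(27,13) mod 7 = ∏ C(n_i, k_i) mod 7
Digit binomials (mod 7): C(3,1) = 3; C(6,6) = 1
Product: 3 × 1 = 3 ≡ 3 (mod 7)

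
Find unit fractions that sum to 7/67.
1/10 + 1/224 + 1/75040

Greedy algorithm:
7/67: ceiling(67/7) = 10, use 1/10
3/670: ceiling(670/3) = 224, use 1/224
1/75040: ceiling(75040/1) = 75040, use 1/75040
Result: 7/67 = 1/10 + 1/224 + 1/75040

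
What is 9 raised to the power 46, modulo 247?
9

Repeated squaring. Binary of 46 = 101110.
9^1 ≡ 9 (mod 247); 9^2 ≡ 81 (mod 247); 9^4 ≡ 139 (mod 247); 9^8 ≡ 55 (mod 247); 9^16 ≡ 61 (mod 247); 9^32 ≡ 16 (mod 247)
9^46 = 9^2 × 9^4 × 9^8 × 9^32 ≡ 9 (mod 247)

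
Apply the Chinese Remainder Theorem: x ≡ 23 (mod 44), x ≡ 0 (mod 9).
243

Using Chinese Remainder Theorem:
M = 44 × 9 = 396
M1 = 9, M2 = 44
y1 = 9^(-1) mod 44 = 5
y2 = 44^(-1) mod 9 = 8
x = (23×9×5 + 0×44×8) mod 396 = 243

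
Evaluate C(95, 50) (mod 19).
0

Using Lucas' theorem:
Write n=95 and k=50 in base 19:
n in base 19: [5, 0]
k in base 19: [2, 12]
C(95,50) mod 19 = ∏ C(n_i, k_i) mod 19
Digit binomials (mod 19): C(5,2) = 10; C(0,12) = 0 (k_i > n_i)
Product: 10 × 0 = 0 ≡ 0 (mod 19)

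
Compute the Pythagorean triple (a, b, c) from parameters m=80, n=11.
(6279, 1760, 6521)

Euclid's formula: a = m² - n², b = 2mn, c = m² + n²
m = 80, n = 11
a = 80² - 11² = 6400 - 121 = 6279
b = 2 × 80 × 11 = 1760
c = 80² + 11² = 6400 + 121 = 6521
Verification: 6279² + 1760² = 39425841 + 3097600 = 42523441 = 6521² ✓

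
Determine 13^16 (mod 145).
111

Repeated squaring. Binary of 16 = 10000.
13^1 ≡ 13 (mod 145); 13^2 ≡ 24 (mod 145); 13^4 ≡ 141 (mod 145); 13^8 ≡ 16 (mod 145); 13^16 ≡ 111 (mod 145)
13^16 = 13^16 ≡ 111 (mod 145)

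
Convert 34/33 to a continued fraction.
[1; 33]

Euclidean algorithm steps:
34 = 1 × 33 + 1
33 = 33 × 1 + 0
Continued fraction: [1; 33]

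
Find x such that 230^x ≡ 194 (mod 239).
55

Baby-step giant-step with step n = ⌈√239⌉ = 16.
Baby steps 230^j mod 239 (j:value) for j=0..15: 0:1, 1:230, 2:81, 3:227, 4:108, 5:223, 6:144, 7:138, 8:192, 9:184, 10:17, 11:86, 12:182, 13:35, 14:163, 15:206.
Giant-step multiplier: 230^(-16) ≡ 230^(238-16) = 230^222 ≡ 136 (mod 239).
Giant steps γ_i = 194·136^i mod 239: γ_0=194, γ_1=94, γ_2=117, γ_3=138 (in table at j=7).
x = i·n + j = 3·16 + 7 = 55.
Check: 230^55 ≡ 194 (mod 239).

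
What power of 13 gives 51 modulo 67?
61

Baby-step giant-step with step n = ⌈√67⌉ = 9.
Baby steps 13^j mod 67 (j:value) for j=0..8: 0:1, 1:13, 2:35, 3:53, 4:19, 5:46, 6:62, 7:2, 8:26.
Giant-step multiplier: 13^(-9) ≡ 13^(66-9) = 13^57 ≡ 45 (mod 67).
Giant steps γ_i = 51·45^i mod 67: γ_0=51, γ_1=17, γ_2=28, γ_3=54, γ_4=18, γ_5=6, γ_6=2 (in table at j=7).
x = i·n + j = 6·9 + 7 = 61.
Check: 13^61 ≡ 51 (mod 67).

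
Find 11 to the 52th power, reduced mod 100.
21

Repeated squaring. Binary of 52 = 110100.
11^1 ≡ 11 (mod 100); 11^2 ≡ 21 (mod 100); 11^4 ≡ 41 (mod 100); 11^8 ≡ 81 (mod 100); 11^16 ≡ 61 (mod 100); 11^32 ≡ 21 (mod 100)
11^52 = 11^4 × 11^16 × 11^32 ≡ 21 (mod 100)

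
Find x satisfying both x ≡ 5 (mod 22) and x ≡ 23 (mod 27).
401

Using Chinese Remainder Theorem:
M = 22 × 27 = 594
M1 = 27, M2 = 22
y1 = 27^(-1) mod 22 = 9
y2 = 22^(-1) mod 27 = 16
x = (5×27×9 + 23×22×16) mod 594 = 401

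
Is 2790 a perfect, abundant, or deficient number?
abundant

Proper divisors of 2790: sum = 1 + 2 + 3 + 5 + 6 + 9 + 10 + 15 + ... + 465 + 558 + 930 + 1395 (23 divisors) = 4698
Since 4698 > 2790, 2790 is abundant.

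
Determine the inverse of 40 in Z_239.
6

gcd(40, 239) = 1, so the inverse exists.
Extended Euclidean algorithm on (239, 40):
239 = 5 × 40 + 39  ⟹  39 = (1)·239 + (-5)·40
40 = 1 × 39 + 1  ⟹  1 = (-1)·239 + (6)·40
So (6)·40 ≡ 1 (mod 239), i.e. 40^(-1) ≡ 6 (mod 239).
Check: 40 × 6 = 240 ≡ 1 (mod 239)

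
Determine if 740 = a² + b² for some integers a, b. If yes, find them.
8² + 26² (a=8, b=26)

Factorization: 740 = 2^2 × 5 × 37
By Fermat: n is sum of two squares iff every prime p ≡ 3 (mod 4) appears to even power.
All primes ≡ 3 (mod 4) appear to even power.
Search a = 0, 1, 2, … for 740 - a² a perfect square: first hit at a = 8: 740 - 64 = 676 = 26².
740 = 8² + 26² = 64 + 676 ✓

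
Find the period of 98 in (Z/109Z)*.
108

109 is prime, so ord(98) divides φ(109) = 108.
Divisors of 108: 1, 2, 3, 4, 6, 9, 12, 18, 27, 36, 54, 108.
Repeated squaring: 98^1 ≡ 98, 98^2 ≡ 12, 98^4 ≡ 35, 98^8 ≡ 26, 98^16 ≡ 22, 98^32 ≡ 48, 98^64 ≡ 15 (mod 109).
Test 98^d mod 109 for each divisor d in increasing order:
98^1 ≡ 98
98^2 ≡ 12
98^3 = 98^2·98^1 ≡ 86
98^4 ≡ 35
98^6 = 98^4·98^2 ≡ 93
98^9 = 98^8·98^1 ≡ 41
98^12 = 98^8·98^4 ≡ 38
98^18 = 98^16·98^2 ≡ 46
98^27 = 98^16·98^8·98^2·98^1 ≡ 33
98^36 = 98^32·98^4 ≡ 45
98^54 = 98^32·98^16·98^4·98^2 ≡ 108
98^108 = 98^64·98^32·98^8·98^4 ≡ 1  ← first divisor giving 1
The order is 108.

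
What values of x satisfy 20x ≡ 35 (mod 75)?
x ≡ 13 (mod 15)

gcd(20, 75) = 5, which divides 35, so solutions exist.
Divide through by 5: 4x ≡ 7 (mod 15).
Find 4^(-1) mod 15 by the extended Euclidean algorithm:
15 = 3 × 4 + 3  ⟹  3 = (1)·15 + (-3)·4
4 = 1 × 3 + 1  ⟹  1 = (-1)·15 + (4)·4
So (4)·4 ≡ 1 (mod 15), i.e. 4^(-1) ≡ 4 (mod 15).
x ≡ 4 × 7 = 28 ≡ 13 (mod 15).
Check: 20 × 13 = 260 ≡ 35 (mod 75).
x ≡ 13 (mod 15), giving 5 solutions mod 75.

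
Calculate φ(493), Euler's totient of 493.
448

493 = 17 × 29
φ(n) = n × ∏(1 - 1/p) for each prime p dividing n
φ(493) = 493 × (1 - 1/17) × (1 - 1/29) = 448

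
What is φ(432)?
144

432 = 2^4 × 3^3
φ(n) = n × ∏(1 - 1/p) for each prime p dividing n
φ(432) = 432 × (1 - 1/2) × (1 - 1/3) = 144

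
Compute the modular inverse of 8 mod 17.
15

gcd(8, 17) = 1, so the inverse exists.
Extended Euclidean algorithm on (17, 8):
17 = 2 × 8 + 1  ⟹  1 = (1)·17 + (-2)·8
So (-2)·8 ≡ 1 (mod 17), i.e. 8^(-1) ≡ -2 ≡ 15 (mod 17).
Check: 8 × 15 = 120 ≡ 1 (mod 17)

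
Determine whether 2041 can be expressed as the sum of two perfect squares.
4² + 45² (a=4, b=45)

Factorization: 2041 = 13 × 157
By Fermat: n is sum of two squares iff every prime p ≡ 3 (mod 4) appears to even power.
All primes ≡ 3 (mod 4) appear to even power.
Search a = 0, 1, 2, … for 2041 - a² a perfect square: first hit at a = 4: 2041 - 16 = 2025 = 45².
2041 = 4² + 45² = 16 + 2025 ✓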